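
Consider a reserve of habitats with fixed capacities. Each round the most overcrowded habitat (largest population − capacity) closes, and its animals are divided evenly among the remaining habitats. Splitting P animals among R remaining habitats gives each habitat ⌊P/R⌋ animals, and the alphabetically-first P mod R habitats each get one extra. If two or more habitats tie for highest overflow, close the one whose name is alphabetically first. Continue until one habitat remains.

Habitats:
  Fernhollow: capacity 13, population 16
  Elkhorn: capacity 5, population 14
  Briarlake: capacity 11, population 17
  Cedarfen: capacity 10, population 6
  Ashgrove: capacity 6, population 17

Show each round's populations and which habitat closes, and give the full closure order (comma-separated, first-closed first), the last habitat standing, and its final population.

Closure order: Ashgrove, Elkhorn, Briarlake, Fernhollow
Last habitat: Cedarfen with 70 animals

Round 1: Ashgrove=17 Briarlake=17 Cedarfen=6 Elkhorn=14 Fernhollow=16 → close Ashgrove (overflow 11)
  17÷4 = 4 each, +1 to first 1
Round 2: Briarlake=22 Cedarfen=10 Elkhorn=18 Fernhollow=20 → close Elkhorn (overflow 13)
  18÷3 = 6 each, +1 to first 0
Round 3: Briarlake=28 Cedarfen=16 Fernhollow=26 → close Briarlake (overflow 17)
  28÷2 = 14 each, +1 to first 0
Round 4: Cedarfen=30 Fernhollow=40 → close Fernhollow (overflow 27)
  40÷1 = 40 each, +1 to first 0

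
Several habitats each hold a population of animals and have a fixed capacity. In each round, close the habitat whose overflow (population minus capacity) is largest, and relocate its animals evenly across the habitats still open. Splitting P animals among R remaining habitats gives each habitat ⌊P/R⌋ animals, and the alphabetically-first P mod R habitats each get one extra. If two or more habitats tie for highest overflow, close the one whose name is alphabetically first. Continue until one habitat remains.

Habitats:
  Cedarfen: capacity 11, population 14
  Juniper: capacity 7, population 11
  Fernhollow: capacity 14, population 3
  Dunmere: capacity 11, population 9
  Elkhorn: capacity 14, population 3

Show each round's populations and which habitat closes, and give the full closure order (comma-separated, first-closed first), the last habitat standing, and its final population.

Round 1: Cedarfen=14 Dunmere=9 Elkhorn=3 Fernhollow=3 Juniper=11 → close Juniper (overflow 4)
  11÷4 = 2 each, +1 to first 3
Round 2: Cedarfen=17 Dunmere=12 Elkhorn=6 Fernhollow=5 → close Cedarfen (overflow 6)
  17÷3 = 5 each, +1 to first 2
Round 3: Dunmere=18 Elkhorn=12 Fernhollow=10 → close Dunmere (overflow 7)
  18÷2 = 9 each, +1 to first 0
Round 4: Elkhorn=21 Fernhollow=19 → close Elkhorn (overflow 7)
  21÷1 = 21 each, +1 to first 0

Closure order: Juniper, Cedarfen, Dunmere, Elkhorn
Last habitat: Fernhollow with 40 animals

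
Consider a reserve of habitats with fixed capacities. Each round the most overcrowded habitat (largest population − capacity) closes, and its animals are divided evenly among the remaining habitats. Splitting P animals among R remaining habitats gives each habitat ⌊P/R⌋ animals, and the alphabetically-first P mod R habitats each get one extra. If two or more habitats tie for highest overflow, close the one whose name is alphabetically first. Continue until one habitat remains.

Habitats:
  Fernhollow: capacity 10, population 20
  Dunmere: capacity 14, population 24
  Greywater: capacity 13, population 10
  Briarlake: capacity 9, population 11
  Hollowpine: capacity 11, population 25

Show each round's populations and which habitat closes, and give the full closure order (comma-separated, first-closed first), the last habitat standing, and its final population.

Round 1: Briarlake=11 Dunmere=24 Fernhollow=20 Greywater=10 Hollowpine=25 → close Hollowpine (overflow 14)
  25÷4 = 6 each, +1 to first 1
Round 2: Briarlake=18 Dunmere=30 Fernhollow=26 Greywater=16 → close Dunmere (overflow 16)
  30÷3 = 10 each, +1 to first 0
Round 3: Briarlake=28 Fernhollow=36 Greywater=26 → close Fernhollow (overflow 26)
  36÷2 = 18 each, +1 to first 0
Round 4: Briarlake=46 Greywater=44 → close Briarlake (overflow 37)
  46÷1 = 46 each, +1 to first 0

Closure order: Hollowpine, Dunmere, Fernhollow, Briarlake
Last habitat: Greywater with 90 animals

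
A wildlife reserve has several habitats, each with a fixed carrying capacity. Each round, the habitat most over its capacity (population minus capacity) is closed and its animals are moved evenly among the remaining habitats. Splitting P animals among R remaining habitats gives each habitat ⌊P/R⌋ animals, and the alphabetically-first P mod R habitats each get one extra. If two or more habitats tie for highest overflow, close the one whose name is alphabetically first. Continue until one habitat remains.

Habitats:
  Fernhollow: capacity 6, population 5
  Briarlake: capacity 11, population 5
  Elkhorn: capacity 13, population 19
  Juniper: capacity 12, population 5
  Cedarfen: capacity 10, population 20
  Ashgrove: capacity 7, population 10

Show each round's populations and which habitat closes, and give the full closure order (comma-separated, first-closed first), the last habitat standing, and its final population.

Round 1: Ashgrove=10 Briarlake=5 Cedarfen=20 Elkhorn=19 Fernhollow=5 Juniper=5 → close Cedarfen (overflow 10)
  20÷5 = 4 each, +1 to first 0
Round 2: Ashgrove=14 Briarlake=9 Elkhorn=23 Fernhollow=9 Juniper=9 → close Elkhorn (overflow 10)
  23÷4 = 5 each, +1 to first 3
Round 3: Ashgrove=20 Briarlake=15 Fernhollow=15 Juniper=14 → close Ashgrove (overflow 13)
  20÷3 = 6 each, +1 to first 2
Round 4: Briarlake=22 Fernhollow=22 Juniper=20 → close Fernhollow (overflow 16)
  22÷2 = 11 each, +1 to first 0
Round 5: Briarlake=33 Juniper=31 → close Briarlake (overflow 22)
  33÷1 = 33 each, +1 to first 0

Closure order: Cedarfen, Elkhorn, Ashgrove, Fernhollow, Briarlake
Last habitat: Juniper with 64 animals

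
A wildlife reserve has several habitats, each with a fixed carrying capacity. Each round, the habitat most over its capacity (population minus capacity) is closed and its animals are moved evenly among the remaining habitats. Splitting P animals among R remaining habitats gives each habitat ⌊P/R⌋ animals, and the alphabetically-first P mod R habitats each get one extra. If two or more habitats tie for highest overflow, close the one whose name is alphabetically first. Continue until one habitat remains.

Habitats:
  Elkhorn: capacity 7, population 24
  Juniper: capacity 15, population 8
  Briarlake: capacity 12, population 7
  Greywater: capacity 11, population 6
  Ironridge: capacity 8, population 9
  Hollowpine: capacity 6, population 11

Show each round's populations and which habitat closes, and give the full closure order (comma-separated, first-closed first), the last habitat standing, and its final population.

Round 1: Briarlake=7 Elkhorn=24 Greywater=6 Hollowpine=11 Ironridge=9 Juniper=8 → close Elkhorn (overflow 17)
  24÷5 = 4 each, +1 to first 4
Round 2: Briarlake=12 Greywater=11 Hollowpine=16 Ironridge=14 Juniper=12 → close Hollowpine (overflow 10)
  16÷4 = 4 each, +1 to first 0
Round 3: Briarlake=16 Greywater=15 Ironridge=18 Juniper=16 → close Ironridge (overflow 10)
  18÷3 = 6 each, +1 to first 0
Round 4: Briarlake=22 Greywater=21 Juniper=22 → close Briarlake (overflow 10)
  22÷2 = 11 each, +1 to first 0
Round 5: Greywater=32 Juniper=33 → close Greywater (overflow 21)
  32÷1 = 32 each, +1 to first 0

Closure order: Elkhorn, Hollowpine, Ironridge, Briarlake, Greywater
Last habitat: Juniper with 65 animals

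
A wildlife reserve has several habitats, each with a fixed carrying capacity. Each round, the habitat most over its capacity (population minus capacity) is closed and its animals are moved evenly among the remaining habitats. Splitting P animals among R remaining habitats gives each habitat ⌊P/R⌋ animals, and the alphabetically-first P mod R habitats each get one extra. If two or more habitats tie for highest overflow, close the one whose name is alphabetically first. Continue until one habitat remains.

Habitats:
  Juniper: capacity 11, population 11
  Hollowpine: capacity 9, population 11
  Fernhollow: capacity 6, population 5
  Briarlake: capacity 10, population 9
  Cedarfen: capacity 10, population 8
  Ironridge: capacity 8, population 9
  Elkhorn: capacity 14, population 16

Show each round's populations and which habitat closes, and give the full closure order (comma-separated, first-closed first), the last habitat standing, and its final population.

Round 1: Briarlake=9 Cedarfen=8 Elkhorn=16 Fernhollow=5 Hollowpine=11 Ironridge=9 Juniper=11 → close Elkhorn (overflow 2)
  16÷6 = 2 each, +1 to first 4
Round 2: Briarlake=12 Cedarfen=11 Fernhollow=8 Hollowpine=14 Ironridge=11 Juniper=13 → close Hollowpine (overflow 5)
  14÷5 = 2 each, +1 to first 4
Round 3: Briarlake=15 Cedarfen=14 Fernhollow=11 Ironridge=14 Juniper=15 → close Ironridge (overflow 6)
  14÷4 = 3 each, +1 to first 2
Round 4: Briarlake=19 Cedarfen=18 Fernhollow=14 Juniper=18 → close Briarlake (overflow 9)
  19÷3 = 6 each, +1 to first 1
Round 5: Cedarfen=25 Fernhollow=20 Juniper=24 → close Cedarfen (overflow 15)
  25÷2 = 12 each, +1 to first 1
Round 6: Fernhollow=33 Juniper=36 → close Fernhollow (overflow 27)
  33÷1 = 33 each, +1 to first 0

Closure order: Elkhorn, Hollowpine, Ironridge, Briarlake, Cedarfen, Fernhollow
Last habitat: Juniper with 69 animals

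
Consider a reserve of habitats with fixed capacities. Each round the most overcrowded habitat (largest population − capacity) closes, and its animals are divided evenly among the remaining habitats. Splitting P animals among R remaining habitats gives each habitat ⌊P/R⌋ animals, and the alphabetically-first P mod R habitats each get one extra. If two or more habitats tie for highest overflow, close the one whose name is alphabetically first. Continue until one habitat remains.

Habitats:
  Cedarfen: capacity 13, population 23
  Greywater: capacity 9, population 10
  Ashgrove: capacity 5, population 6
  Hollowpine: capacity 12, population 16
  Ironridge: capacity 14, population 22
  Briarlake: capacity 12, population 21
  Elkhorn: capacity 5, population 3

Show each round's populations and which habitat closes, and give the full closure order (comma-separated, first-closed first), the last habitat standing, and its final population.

Closure order: Cedarfen, Briarlake, Ironridge, Hollowpine, Ashgrove, Greywater
Last habitat: Elkhorn with 101 animals

Round 1: Ashgrove=6 Briarlake=21 Cedarfen=23 Elkhorn=3 Greywater=10 Hollowpine=16 Ironridge=22 → close Cedarfen (overflow 10)
  23÷6 = 3 each, +1 to first 5
Round 2: Ashgrove=10 Briarlake=25 Elkhorn=7 Greywater=14 Hollowpine=20 Ironridge=25 → close Briarlake (overflow 13)
  25÷5 = 5 each, +1 to first 0
Round 3: Ashgrove=15 Elkhorn=12 Greywater=19 Hollowpine=25 Ironridge=30 → close Ironridge (overflow 16)
  30÷4 = 7 each, +1 to first 2
Round 4: Ashgrove=23 Elkhorn=20 Greywater=26 Hollowpine=32 → close Hollowpine (overflow 20)
  32÷3 = 10 each, +1 to first 2
Round 5: Ashgrove=34 Elkhorn=31 Greywater=36 → close Ashgrove (overflow 29)
  34÷2 = 17 each, +1 to first 0
Round 6: Elkhorn=48 Greywater=53 → close Greywater (overflow 44)
  53÷1 = 53 each, +1 to first 0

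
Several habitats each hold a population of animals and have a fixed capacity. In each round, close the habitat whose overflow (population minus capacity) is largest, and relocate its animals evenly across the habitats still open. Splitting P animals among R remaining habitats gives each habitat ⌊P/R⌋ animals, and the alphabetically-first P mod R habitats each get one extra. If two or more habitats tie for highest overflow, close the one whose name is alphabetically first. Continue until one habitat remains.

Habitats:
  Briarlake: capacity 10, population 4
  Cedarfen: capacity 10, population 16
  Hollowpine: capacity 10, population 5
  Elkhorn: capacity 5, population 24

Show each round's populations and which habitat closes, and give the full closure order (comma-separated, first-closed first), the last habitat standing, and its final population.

Closure order: Elkhorn, Cedarfen, Hollowpine
Last habitat: Briarlake with 49 animals

Round 1: Briarlake=4 Cedarfen=16 Elkhorn=24 Hollowpine=5 → close Elkhorn (overflow 19)
  24÷3 = 8 each, +1 to first 0
Round 2: Briarlake=12 Cedarfen=24 Hollowpine=13 → close Cedarfen (overflow 14)
  24÷2 = 12 each, +1 to first 0
Round 3: Briarlake=24 Hollowpine=25 → close Hollowpine (overflow 15)
  25÷1 = 25 each, +1 to first 0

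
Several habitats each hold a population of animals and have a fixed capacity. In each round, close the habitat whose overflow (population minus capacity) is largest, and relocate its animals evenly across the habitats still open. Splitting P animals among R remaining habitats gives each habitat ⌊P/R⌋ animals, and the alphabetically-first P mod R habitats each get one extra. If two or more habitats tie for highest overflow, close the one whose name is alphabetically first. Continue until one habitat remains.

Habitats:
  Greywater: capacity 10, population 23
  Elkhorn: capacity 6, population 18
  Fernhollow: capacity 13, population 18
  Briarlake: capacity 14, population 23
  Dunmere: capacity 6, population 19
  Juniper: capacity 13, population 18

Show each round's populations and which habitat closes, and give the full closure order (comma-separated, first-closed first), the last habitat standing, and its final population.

Round 1: Briarlake=23 Dunmere=19 Elkhorn=18 Fernhollow=18 Greywater=23 Juniper=18 → close Dunmere (overflow 13)
  19÷5 = 3 each, +1 to first 4
Round 2: Briarlake=27 Elkhorn=22 Fernhollow=22 Greywater=27 Juniper=21 → close Greywater (overflow 17)
  27÷4 = 6 each, +1 to first 3
Round 3: Briarlake=34 Elkhorn=29 Fernhollow=29 Juniper=27 → close Elkhorn (overflow 23)
  29÷3 = 9 each, +1 to first 2
Round 4: Briarlake=44 Fernhollow=39 Juniper=36 → close Briarlake (overflow 30)
  44÷2 = 22 each, +1 to first 0
Round 5: Fernhollow=61 Juniper=58 → close Fernhollow (overflow 48)
  61÷1 = 61 each, +1 to first 0

Closure order: Dunmere, Greywater, Elkhorn, Briarlake, Fernhollow
Last habitat: Juniper with 119 animals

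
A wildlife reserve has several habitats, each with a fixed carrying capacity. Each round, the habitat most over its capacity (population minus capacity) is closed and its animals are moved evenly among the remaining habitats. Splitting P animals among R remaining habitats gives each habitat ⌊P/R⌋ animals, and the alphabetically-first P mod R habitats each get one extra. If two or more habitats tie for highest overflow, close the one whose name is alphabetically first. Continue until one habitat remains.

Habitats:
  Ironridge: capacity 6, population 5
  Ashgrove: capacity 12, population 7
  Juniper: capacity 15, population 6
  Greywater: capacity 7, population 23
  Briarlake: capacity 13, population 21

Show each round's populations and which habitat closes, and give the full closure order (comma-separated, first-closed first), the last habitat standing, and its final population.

Closure order: Greywater, Briarlake, Ironridge, Ashgrove
Last habitat: Juniper with 62 animals

Round 1: Ashgrove=7 Briarlake=21 Greywater=23 Ironridge=5 Juniper=6 → close Greywater (overflow 16)
  23÷4 = 5 each, +1 to first 3
Round 2: Ashgrove=13 Briarlake=27 Ironridge=11 Juniper=11 → close Briarlake (overflow 14)
  27÷3 = 9 each, +1 to first 0
Round 3: Ashgrove=22 Ironridge=20 Juniper=20 → close Ironridge (overflow 14)
  20÷2 = 10 each, +1 to first 0
Round 4: Ashgrove=32 Juniper=30 → close Ashgrove (overflow 20)
  32÷1 = 32 each, +1 to first 0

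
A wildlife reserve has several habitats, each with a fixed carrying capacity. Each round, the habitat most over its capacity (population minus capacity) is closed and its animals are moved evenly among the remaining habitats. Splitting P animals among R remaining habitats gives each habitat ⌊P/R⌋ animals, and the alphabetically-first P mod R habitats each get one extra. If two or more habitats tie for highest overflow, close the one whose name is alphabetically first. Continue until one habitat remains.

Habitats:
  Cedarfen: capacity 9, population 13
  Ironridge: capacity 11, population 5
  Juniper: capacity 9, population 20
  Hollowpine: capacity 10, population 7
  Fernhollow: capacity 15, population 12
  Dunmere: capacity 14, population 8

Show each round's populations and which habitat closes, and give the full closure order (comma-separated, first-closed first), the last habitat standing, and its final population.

Round 1: Cedarfen=13 Dunmere=8 Fernhollow=12 Hollowpine=7 Ironridge=5 Juniper=20 → close Juniper (overflow 11)
  20÷5 = 4 each, +1 to first 0
Round 2: Cedarfen=17 Dunmere=12 Fernhollow=16 Hollowpine=11 Ironridge=9 → close Cedarfen (overflow 8)
  17÷4 = 4 each, +1 to first 1
Round 3: Dunmere=17 Fernhollow=20 Hollowpine=15 Ironridge=13 → close Fernhollow (overflow 5)
  20÷3 = 6 each, +1 to first 2
Round 4: Dunmere=24 Hollowpine=22 Ironridge=19 → close Hollowpine (overflow 12)
  22÷2 = 11 each, +1 to first 0
Round 5: Dunmere=35 Ironridge=30 → close Dunmere (overflow 21)
  35÷1 = 35 each, +1 to first 0

Closure order: Juniper, Cedarfen, Fernhollow, Hollowpine, Dunmere
Last habitat: Ironridge with 65 animals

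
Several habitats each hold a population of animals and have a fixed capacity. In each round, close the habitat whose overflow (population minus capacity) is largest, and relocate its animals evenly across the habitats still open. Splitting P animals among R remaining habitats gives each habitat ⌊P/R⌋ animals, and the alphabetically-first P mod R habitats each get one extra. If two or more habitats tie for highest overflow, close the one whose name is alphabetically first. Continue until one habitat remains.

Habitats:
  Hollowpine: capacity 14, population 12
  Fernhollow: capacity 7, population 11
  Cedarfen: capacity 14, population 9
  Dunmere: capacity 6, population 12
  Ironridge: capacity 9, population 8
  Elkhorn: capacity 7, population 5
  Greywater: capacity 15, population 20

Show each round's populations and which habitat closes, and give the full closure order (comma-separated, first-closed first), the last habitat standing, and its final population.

Round 1: Cedarfen=9 Dunmere=12 Elkhorn=5 Fernhollow=11 Greywater=20 Hollowpine=12 Ironridge=8 → close Dunmere (overflow 6)
  12÷6 = 2 each, +1 to first 0
Round 2: Cedarfen=11 Elkhorn=7 Fernhollow=13 Greywater=22 Hollowpine=14 Ironridge=10 → close Greywater (overflow 7)
  22÷5 = 4 each, +1 to first 2
Round 3: Cedarfen=16 Elkhorn=12 Fernhollow=17 Hollowpine=18 Ironridge=14 → close Fernhollow (overflow 10)
  17÷4 = 4 each, +1 to first 1
Round 4: Cedarfen=21 Elkhorn=16 Hollowpine=22 Ironridge=18 → close Elkhorn (overflow 9)
  16÷3 = 5 each, +1 to first 1
Round 5: Cedarfen=27 Hollowpine=27 Ironridge=23 → close Ironridge (overflow 14)
  23÷2 = 11 each, +1 to first 1
Round 6: Cedarfen=39 Hollowpine=38 → close Cedarfen (overflow 25)
  39÷1 = 39 each, +1 to first 0

Closure order: Dunmere, Greywater, Fernhollow, Elkhorn, Ironridge, Cedarfen
Last habitat: Hollowpine with 77 animals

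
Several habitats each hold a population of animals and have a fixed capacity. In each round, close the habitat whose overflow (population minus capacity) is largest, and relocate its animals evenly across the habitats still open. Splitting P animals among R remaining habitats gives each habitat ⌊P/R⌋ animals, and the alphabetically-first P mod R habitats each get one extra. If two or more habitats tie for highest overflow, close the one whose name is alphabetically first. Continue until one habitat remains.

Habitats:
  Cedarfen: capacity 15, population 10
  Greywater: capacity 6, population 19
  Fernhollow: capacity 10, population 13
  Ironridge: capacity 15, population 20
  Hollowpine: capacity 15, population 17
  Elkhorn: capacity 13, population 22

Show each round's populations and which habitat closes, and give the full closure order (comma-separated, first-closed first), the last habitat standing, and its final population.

Round 1: Cedarfen=10 Elkhorn=22 Fernhollow=13 Greywater=19 Hollowpine=17 Ironridge=20 → close Greywater (overflow 13)
  19÷5 = 3 each, +1 to first 4
Round 2: Cedarfen=14 Elkhorn=26 Fernhollow=17 Hollowpine=21 Ironridge=23 → close Elkhorn (overflow 13)
  26÷4 = 6 each, +1 to first 2
Round 3: Cedarfen=21 Fernhollow=24 Hollowpine=27 Ironridge=29 → close Fernhollow (overflow 14)
  24÷3 = 8 each, +1 to first 0
Round 4: Cedarfen=29 Hollowpine=35 Ironridge=37 → close Ironridge (overflow 22)
  37÷2 = 18 each, +1 to first 1
Round 5: Cedarfen=48 Hollowpine=53 → close Hollowpine (overflow 38)
  53÷1 = 53 each, +1 to first 0

Closure order: Greywater, Elkhorn, Fernhollow, Ironridge, Hollowpine
Last habitat: Cedarfen with 101 animals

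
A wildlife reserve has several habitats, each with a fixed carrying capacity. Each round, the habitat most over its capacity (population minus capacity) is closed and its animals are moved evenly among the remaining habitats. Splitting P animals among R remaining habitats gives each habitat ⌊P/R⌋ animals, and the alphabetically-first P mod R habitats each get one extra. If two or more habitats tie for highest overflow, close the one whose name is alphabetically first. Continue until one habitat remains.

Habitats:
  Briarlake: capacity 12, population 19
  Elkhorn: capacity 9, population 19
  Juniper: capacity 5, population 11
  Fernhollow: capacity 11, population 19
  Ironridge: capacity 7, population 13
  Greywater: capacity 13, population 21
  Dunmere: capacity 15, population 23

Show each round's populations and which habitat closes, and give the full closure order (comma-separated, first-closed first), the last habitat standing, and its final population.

Closure order: Elkhorn, Briarlake, Dunmere, Fernhollow, Greywater, Ironridge
Last habitat: Juniper with 125 animals

Round 1: Briarlake=19 Dunmere=23 Elkhorn=19 Fernhollow=19 Greywater=21 Ironridge=13 Juniper=11 → close Elkhorn (overflow 10)
  19÷6 = 3 each, +1 to first 1
Round 2: Briarlake=23 Dunmere=26 Fernhollow=22 Greywater=24 Ironridge=16 Juniper=14 → close Briarlake (overflow 11)
  23÷5 = 4 each, +1 to first 3
Round 3: Dunmere=31 Fernhollow=27 Greywater=29 Ironridge=20 Juniper=18 → close Dunmere (overflow 16)
  31÷4 = 7 each, +1 to first 3
Round 4: Fernhollow=35 Greywater=37 Ironridge=28 Juniper=25 → close Fernhollow (overflow 24)
  35÷3 = 11 each, +1 to first 2
Round 5: Greywater=49 Ironridge=40 Juniper=36 → close Greywater (overflow 36)
  49÷2 = 24 each, +1 to first 1
Round 6: Ironridge=65 Juniper=60 → close Ironridge (overflow 58)
  65÷1 = 65 each, +1 to first 0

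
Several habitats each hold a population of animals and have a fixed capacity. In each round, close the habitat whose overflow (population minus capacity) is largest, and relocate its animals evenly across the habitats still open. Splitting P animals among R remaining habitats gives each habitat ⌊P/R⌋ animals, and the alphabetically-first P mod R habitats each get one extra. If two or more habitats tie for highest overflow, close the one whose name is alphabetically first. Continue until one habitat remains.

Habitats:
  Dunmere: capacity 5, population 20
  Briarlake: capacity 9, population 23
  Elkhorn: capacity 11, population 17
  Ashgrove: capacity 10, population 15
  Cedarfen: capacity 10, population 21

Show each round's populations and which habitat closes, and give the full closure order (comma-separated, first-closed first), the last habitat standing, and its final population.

Closure order: Dunmere, Briarlake, Cedarfen, Ashgrove
Last habitat: Elkhorn with 96 animals

Round 1: Ashgrove=15 Briarlake=23 Cedarfen=21 Dunmere=20 Elkhorn=17 → close Dunmere (overflow 15)
  20÷4 = 5 each, +1 to first 0
Round 2: Ashgrove=20 Briarlake=28 Cedarfen=26 Elkhorn=22 → close Briarlake (overflow 19)
  28÷3 = 9 each, +1 to first 1
Round 3: Ashgrove=30 Cedarfen=35 Elkhorn=31 → close Cedarfen (overflow 25)
  35÷2 = 17 each, +1 to first 1
Round 4: Ashgrove=48 Elkhorn=48 → close Ashgrove (overflow 38)
  48÷1 = 48 each, +1 to first 0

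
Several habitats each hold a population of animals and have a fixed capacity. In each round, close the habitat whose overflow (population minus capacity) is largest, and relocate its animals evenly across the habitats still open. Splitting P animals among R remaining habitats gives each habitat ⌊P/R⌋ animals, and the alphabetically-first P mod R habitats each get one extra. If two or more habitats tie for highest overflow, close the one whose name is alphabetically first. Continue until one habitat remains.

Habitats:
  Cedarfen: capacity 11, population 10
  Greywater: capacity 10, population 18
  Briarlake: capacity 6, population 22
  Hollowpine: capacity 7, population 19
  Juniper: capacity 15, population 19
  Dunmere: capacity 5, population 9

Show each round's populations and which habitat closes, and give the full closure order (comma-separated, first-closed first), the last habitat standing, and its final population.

Round 1: Briarlake=22 Cedarfen=10 Dunmere=9 Greywater=18 Hollowpine=19 Juniper=19 → close Briarlake (overflow 16)
  22÷5 = 4 each, +1 to first 2
Round 2: Cedarfen=15 Dunmere=14 Greywater=22 Hollowpine=23 Juniper=23 → close Hollowpine (overflow 16)
  23÷4 = 5 each, +1 to first 3
Round 3: Cedarfen=21 Dunmere=20 Greywater=28 Juniper=28 → close Greywater (overflow 18)
  28÷3 = 9 each, +1 to first 1
Round 4: Cedarfen=31 Dunmere=29 Juniper=37 → close Dunmere (overflow 24)
  29÷2 = 14 each, +1 to first 1
Round 5: Cedarfen=46 Juniper=51 → close Juniper (overflow 36)
  51÷1 = 51 each, +1 to first 0

Closure order: Briarlake, Hollowpine, Greywater, Dunmere, Juniper
Last habitat: Cedarfen with 97 animals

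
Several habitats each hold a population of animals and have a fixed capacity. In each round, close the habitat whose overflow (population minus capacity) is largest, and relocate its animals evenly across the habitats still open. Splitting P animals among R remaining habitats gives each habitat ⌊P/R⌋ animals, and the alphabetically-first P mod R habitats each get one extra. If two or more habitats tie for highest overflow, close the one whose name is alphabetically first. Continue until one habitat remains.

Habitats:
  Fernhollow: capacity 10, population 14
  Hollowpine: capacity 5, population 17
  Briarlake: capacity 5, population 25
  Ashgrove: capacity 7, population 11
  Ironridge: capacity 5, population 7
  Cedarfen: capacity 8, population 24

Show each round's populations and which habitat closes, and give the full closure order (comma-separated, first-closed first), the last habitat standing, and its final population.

Closure order: Briarlake, Cedarfen, Hollowpine, Ashgrove, Fernhollow
Last habitat: Ironridge with 98 animals

Round 1: Ashgrove=11 Briarlake=25 Cedarfen=24 Fernhollow=14 Hollowpine=17 Ironridge=7 → close Briarlake (overflow 20)
  25÷5 = 5 each, +1 to first 0
Round 2: Ashgrove=16 Cedarfen=29 Fernhollow=19 Hollowpine=22 Ironridge=12 → close Cedarfen (overflow 21)
  29÷4 = 7 each, +1 to first 1
Round 3: Ashgrove=24 Fernhollow=26 Hollowpine=29 Ironridge=19 → close Hollowpine (overflow 24)
  29÷3 = 9 each, +1 to first 2
Round 4: Ashgrove=34 Fernhollow=36 Ironridge=28 → close Ashgrove (overflow 27)
  34÷2 = 17 each, +1 to first 0
Round 5: Fernhollow=53 Ironridge=45 → close Fernhollow (overflow 43)
  53÷1 = 53 each, +1 to first 0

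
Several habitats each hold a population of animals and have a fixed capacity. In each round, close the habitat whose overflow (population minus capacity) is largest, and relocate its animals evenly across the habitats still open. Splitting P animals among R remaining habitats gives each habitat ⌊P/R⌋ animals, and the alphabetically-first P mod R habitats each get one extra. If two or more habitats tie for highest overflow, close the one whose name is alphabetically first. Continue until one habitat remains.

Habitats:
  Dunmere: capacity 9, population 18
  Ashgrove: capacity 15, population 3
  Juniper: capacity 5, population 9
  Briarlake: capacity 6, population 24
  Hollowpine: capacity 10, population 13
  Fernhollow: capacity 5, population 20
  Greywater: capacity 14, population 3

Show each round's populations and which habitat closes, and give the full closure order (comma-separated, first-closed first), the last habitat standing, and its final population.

Closure order: Briarlake, Fernhollow, Dunmere, Hollowpine, Juniper, Greywater
Last habitat: Ashgrove with 90 animals

Round 1: Ashgrove=3 Briarlake=24 Dunmere=18 Fernhollow=20 Greywater=3 Hollowpine=13 Juniper=9 → close Briarlake (overflow 18)
  24÷6 = 4 each, +1 to first 0
Round 2: Ashgrove=7 Dunmere=22 Fernhollow=24 Greywater=7 Hollowpine=17 Juniper=13 → close Fernhollow (overflow 19)
  24÷5 = 4 each, +1 to first 4
Round 3: Ashgrove=12 Dunmere=27 Greywater=12 Hollowpine=22 Juniper=17 → close Dunmere (overflow 18)
  27÷4 = 6 each, +1 to first 3
Round 4: Ashgrove=19 Greywater=19 Hollowpine=29 Juniper=23 → close Hollowpine (overflow 19)
  29÷3 = 9 each, +1 to first 2
Round 5: Ashgrove=29 Greywater=29 Juniper=32 → close Juniper (overflow 27)
  32÷2 = 16 each, +1 to first 0
Round 6: Ashgrove=45 Greywater=45 → close Greywater (overflow 31)
  45÷1 = 45 each, +1 to first 0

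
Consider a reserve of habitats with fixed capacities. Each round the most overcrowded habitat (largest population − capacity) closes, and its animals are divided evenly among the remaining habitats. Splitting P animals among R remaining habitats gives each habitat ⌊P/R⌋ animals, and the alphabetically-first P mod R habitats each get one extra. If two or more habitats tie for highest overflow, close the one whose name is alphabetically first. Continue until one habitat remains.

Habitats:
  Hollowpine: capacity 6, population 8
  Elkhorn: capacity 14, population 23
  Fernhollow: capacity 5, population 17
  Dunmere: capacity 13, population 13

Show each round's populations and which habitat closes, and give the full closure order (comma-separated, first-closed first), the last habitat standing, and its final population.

Round 1: Dunmere=13 Elkhorn=23 Fernhollow=17 Hollowpine=8 → close Fernhollow (overflow 12)
  17÷3 = 5 each, +1 to first 2
Round 2: Dunmere=19 Elkhorn=29 Hollowpine=13 → close Elkhorn (overflow 15)
  29÷2 = 14 each, +1 to first 1
Round 3: Dunmere=34 Hollowpine=27 → close Dunmere (overflow 21)
  34÷1 = 34 each, +1 to first 0

Closure order: Fernhollow, Elkhorn, Dunmere
Last habitat: Hollowpine with 61 animals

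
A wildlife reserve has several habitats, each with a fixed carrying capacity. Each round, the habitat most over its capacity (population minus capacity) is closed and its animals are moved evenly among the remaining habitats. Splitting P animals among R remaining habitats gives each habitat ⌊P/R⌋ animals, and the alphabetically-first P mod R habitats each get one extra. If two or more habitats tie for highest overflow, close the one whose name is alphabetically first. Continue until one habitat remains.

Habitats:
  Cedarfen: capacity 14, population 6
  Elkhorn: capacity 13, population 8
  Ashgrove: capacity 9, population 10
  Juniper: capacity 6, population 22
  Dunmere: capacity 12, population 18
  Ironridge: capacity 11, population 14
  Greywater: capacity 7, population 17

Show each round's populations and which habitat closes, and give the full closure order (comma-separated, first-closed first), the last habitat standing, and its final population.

Closure order: Juniper, Greywater, Dunmere, Ashgrove, Ironridge, Cedarfen
Last habitat: Elkhorn with 95 animals

Round 1: Ashgrove=10 Cedarfen=6 Dunmere=18 Elkhorn=8 Greywater=17 Ironridge=14 Juniper=22 → close Juniper (overflow 16)
  22÷6 = 3 each, +1 to first 4
Round 2: Ashgrove=14 Cedarfen=10 Dunmere=22 Elkhorn=12 Greywater=20 Ironridge=17 → close Greywater (overflow 13)
  20÷5 = 4 each, +1 to first 0
Round 3: Ashgrove=18 Cedarfen=14 Dunmere=26 Elkhorn=16 Ironridge=21 → close Dunmere (overflow 14)
  26÷4 = 6 each, +1 to first 2
Round 4: Ashgrove=25 Cedarfen=21 Elkhorn=22 Ironridge=27 → close Ashgrove (overflow 16)
  25÷3 = 8 each, +1 to first 1
Round 5: Cedarfen=30 Elkhorn=30 Ironridge=35 → close Ironridge (overflow 24)
  35÷2 = 17 each, +1 to first 1
Round 6: Cedarfen=48 Elkhorn=47 → close Cedarfen (overflow 34)
  48÷1 = 48 each, +1 to first 0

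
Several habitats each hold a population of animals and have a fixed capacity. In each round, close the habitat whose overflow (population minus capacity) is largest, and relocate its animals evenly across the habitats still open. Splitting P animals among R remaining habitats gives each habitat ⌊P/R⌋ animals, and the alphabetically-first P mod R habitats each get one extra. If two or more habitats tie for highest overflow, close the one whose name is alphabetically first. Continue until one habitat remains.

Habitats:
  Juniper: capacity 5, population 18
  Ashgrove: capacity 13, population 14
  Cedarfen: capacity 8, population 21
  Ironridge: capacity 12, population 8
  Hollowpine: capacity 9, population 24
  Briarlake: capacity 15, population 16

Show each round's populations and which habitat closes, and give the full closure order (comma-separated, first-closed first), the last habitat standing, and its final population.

Round 1: Ashgrove=14 Briarlake=16 Cedarfen=21 Hollowpine=24 Ironridge=8 Juniper=18 → close Hollowpine (overflow 15)
  24÷5 = 4 each, +1 to first 4
Round 2: Ashgrove=19 Briarlake=21 Cedarfen=26 Ironridge=13 Juniper=22 → close Cedarfen (overflow 18)
  26÷4 = 6 each, +1 to first 2
Round 3: Ashgrove=26 Briarlake=28 Ironridge=19 Juniper=28 → close Juniper (overflow 23)
  28÷3 = 9 each, +1 to first 1
Round 4: Ashgrove=36 Briarlake=37 Ironridge=28 → close Ashgrove (overflow 23)
  36÷2 = 18 each, +1 to first 0
Round 5: Briarlake=55 Ironridge=46 → close Briarlake (overflow 40)
  55÷1 = 55 each, +1 to first 0

Closure order: Hollowpine, Cedarfen, Juniper, Ashgrove, Briarlake
Last habitat: Ironridge with 101 animals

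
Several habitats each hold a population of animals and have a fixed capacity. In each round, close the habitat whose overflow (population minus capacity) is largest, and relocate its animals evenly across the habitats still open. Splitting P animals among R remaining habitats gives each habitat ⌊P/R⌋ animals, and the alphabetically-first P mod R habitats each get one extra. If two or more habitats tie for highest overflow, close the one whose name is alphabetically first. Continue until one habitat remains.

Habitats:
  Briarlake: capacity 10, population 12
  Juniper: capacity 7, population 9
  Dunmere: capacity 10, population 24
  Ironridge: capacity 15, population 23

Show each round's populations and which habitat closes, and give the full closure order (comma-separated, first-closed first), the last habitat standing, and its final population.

Closure order: Dunmere, Ironridge, Briarlake
Last habitat: Juniper with 68 animals

Round 1: Briarlake=12 Dunmere=24 Ironridge=23 Juniper=9 → close Dunmere (overflow 14)
  24÷3 = 8 each, +1 to first 0
Round 2: Briarlake=20 Ironridge=31 Juniper=17 → close Ironridge (overflow 16)
  31÷2 = 15 each, +1 to first 1
Round 3: Briarlake=36 Juniper=32 → close Briarlake (overflow 26)
  36÷1 = 36 each, +1 to first 0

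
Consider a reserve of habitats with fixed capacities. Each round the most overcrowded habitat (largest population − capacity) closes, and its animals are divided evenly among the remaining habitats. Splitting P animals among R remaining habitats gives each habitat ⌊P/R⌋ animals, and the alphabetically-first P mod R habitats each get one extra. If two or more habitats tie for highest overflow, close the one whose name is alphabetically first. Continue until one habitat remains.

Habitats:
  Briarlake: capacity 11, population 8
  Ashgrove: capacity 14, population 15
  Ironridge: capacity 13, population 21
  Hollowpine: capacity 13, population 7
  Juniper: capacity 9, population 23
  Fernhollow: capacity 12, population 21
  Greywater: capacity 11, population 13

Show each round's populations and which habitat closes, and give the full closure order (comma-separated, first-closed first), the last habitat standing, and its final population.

Round 1: Ashgrove=15 Briarlake=8 Fernhollow=21 Greywater=13 Hollowpine=7 Ironridge=21 Juniper=23 → close Juniper (overflow 14)
  23÷6 = 3 each, +1 to first 5
Round 2: Ashgrove=19 Briarlake=12 Fernhollow=25 Greywater=17 Hollowpine=11 Ironridge=24 → close Fernhollow (overflow 13)
  25÷5 = 5 each, +1 to first 0
Round 3: Ashgrove=24 Briarlake=17 Greywater=22 Hollowpine=16 Ironridge=29 → close Ironridge (overflow 16)
  29÷4 = 7 each, +1 to first 1
Round 4: Ashgrove=32 Briarlake=24 Greywater=29 Hollowpine=23 → close Ashgrove (overflow 18)
  32÷3 = 10 each, +1 to first 2
Round 5: Briarlake=35 Greywater=40 Hollowpine=33 → close Greywater (overflow 29)
  40÷2 = 20 each, +1 to first 0
Round 6: Briarlake=55 Hollowpine=53 → close Briarlake (overflow 44)
  55÷1 = 55 each, +1 to first 0

Closure order: Juniper, Fernhollow, Ironridge, Ashgrove, Greywater, Briarlake
Last habitat: Hollowpine with 108 animals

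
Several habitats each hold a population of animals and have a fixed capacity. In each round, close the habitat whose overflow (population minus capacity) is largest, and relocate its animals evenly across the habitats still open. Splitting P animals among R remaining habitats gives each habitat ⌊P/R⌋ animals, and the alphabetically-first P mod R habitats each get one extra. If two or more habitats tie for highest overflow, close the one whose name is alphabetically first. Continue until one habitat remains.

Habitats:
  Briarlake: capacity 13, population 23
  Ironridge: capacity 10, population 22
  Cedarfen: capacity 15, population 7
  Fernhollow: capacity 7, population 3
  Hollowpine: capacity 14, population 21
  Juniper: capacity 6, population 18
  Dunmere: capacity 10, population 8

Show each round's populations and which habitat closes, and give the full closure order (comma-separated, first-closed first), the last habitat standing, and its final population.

Round 1: Briarlake=23 Cedarfen=7 Dunmere=8 Fernhollow=3 Hollowpine=21 Ironridge=22 Juniper=18 → close Ironridge (overflow 12)
  22÷6 = 3 each, +1 to first 4
Round 2: Briarlake=27 Cedarfen=11 Dunmere=12 Fernhollow=7 Hollowpine=24 Juniper=21 → close Juniper (overflow 15)
  21÷5 = 4 each, +1 to first 1
Round 3: Briarlake=32 Cedarfen=15 Dunmere=16 Fernhollow=11 Hollowpine=28 → close Briarlake (overflow 19)
  32÷4 = 8 each, +1 to first 0
Round 4: Cedarfen=23 Dunmere=24 Fernhollow=19 Hollowpine=36 → close Hollowpine (overflow 22)
  36÷3 = 12 each, +1 to first 0
Round 5: Cedarfen=35 Dunmere=36 Fernhollow=31 → close Dunmere (overflow 26)
  36÷2 = 18 each, +1 to first 0
Round 6: Cedarfen=53 Fernhollow=49 → close Fernhollow (overflow 42)
  49÷1 = 49 each, +1 to first 0

Closure order: Ironridge, Juniper, Briarlake, Hollowpine, Dunmere, Fernhollow
Last habitat: Cedarfen with 102 animals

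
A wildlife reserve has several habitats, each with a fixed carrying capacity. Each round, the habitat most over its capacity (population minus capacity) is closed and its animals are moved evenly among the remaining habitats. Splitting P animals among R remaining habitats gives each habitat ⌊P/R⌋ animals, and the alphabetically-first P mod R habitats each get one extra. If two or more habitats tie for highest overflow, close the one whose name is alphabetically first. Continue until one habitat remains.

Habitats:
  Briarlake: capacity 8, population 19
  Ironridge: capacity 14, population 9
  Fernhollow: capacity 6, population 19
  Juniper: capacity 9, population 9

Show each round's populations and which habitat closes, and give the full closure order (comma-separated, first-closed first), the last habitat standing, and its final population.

Round 1: Briarlake=19 Fernhollow=19 Ironridge=9 Juniper=9 → close Fernhollow (overflow 13)
  19÷3 = 6 each, +1 to first 1
Round 2: Briarlake=26 Ironridge=15 Juniper=15 → close Briarlake (overflow 18)
  26÷2 = 13 each, +1 to first 0
Round 3: Ironridge=28 Juniper=28 → close Juniper (overflow 19)
  28÷1 = 28 each, +1 to first 0

Closure order: Fernhollow, Briarlake, Juniper
Last habitat: Ironridge with 56 animals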